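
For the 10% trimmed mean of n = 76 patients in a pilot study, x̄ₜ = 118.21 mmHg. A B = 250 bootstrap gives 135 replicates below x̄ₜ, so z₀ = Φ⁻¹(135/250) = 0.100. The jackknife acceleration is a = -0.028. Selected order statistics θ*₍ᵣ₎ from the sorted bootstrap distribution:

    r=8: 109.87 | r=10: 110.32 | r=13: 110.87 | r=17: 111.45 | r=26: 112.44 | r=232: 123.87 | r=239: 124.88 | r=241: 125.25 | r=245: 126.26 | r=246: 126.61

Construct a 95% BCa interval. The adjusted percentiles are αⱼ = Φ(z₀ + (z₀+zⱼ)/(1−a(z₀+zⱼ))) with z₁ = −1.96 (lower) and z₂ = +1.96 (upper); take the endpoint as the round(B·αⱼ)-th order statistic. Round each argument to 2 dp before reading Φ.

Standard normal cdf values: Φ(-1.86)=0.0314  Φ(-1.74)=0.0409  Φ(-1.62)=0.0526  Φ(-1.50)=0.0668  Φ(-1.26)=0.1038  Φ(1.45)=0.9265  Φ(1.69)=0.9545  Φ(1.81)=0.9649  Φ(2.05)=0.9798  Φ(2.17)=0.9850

(109.87, 126.26)

Lower: z₀ + z₁ = 0.100 + (-1.960) = -1.860; 1 − a(z₀+z₁) = 1 − (-0.028)(-1.860) = 0.9479; argument = 0.100 + (-1.860)/0.9479 = -1.8622 → -1.86.
α₁ = Φ(-1.86) = 0.0314; rank = round(250 × 0.0314) = 8; θ*₍8₎ = 109.87.
Upper: z₀ + z₂ = 2.060; 1 − a(z₀+z₂) = 1.0577; argument = 2.0477 → 2.05; α₂ = 0.9798; rank = 245; θ*₍245₎ = 126.26.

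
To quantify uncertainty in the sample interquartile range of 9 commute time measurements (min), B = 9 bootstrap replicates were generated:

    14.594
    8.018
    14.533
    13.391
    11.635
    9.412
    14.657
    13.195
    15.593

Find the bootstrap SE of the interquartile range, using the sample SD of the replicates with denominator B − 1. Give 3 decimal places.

SE* = 2.590

Bootstrap SE is the standard deviation of the 9 replicate interquartile ranges.
Mean of replicates: (14.594 + 8.018 + 14.533 + 13.391 + 11.635 + 9.412 + 14.657 + 13.195 + 15.593) / 9 = 115.0280 / 9 = 12.7809
Sum of squared deviations: (+1.8131)² + (−4.7629)² + (+1.7521)² + (+0.6101)² + (−1.1459)² + (−3.3689)² + (+1.8761)² + (+0.4141)² + (+2.8121)² = 53.6763
Variance = 53.6763 / 8 = 6.7095
SE* = √6.7095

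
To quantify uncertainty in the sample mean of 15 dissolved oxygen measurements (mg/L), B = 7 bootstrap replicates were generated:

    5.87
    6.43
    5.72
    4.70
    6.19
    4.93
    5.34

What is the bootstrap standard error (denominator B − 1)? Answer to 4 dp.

Bootstrap SE is the standard deviation of the 7 replicate means.
Mean of replicates: (5.87 + 6.43 + 5.72 + 4.70 + 6.19 + 4.93 + 5.34) / 7 = 39.18000 / 7 = 5.59714
Sum of squared deviations: (+0.27286)² + (+0.83286)² + (+0.12286)² + (−0.89714)² + (+0.59286)² + (−0.66714)² + (−0.25714)² = 2.45074
Variance = 2.45074 / 6 = 0.40846
SE* = √0.40846

SE* = 0.6391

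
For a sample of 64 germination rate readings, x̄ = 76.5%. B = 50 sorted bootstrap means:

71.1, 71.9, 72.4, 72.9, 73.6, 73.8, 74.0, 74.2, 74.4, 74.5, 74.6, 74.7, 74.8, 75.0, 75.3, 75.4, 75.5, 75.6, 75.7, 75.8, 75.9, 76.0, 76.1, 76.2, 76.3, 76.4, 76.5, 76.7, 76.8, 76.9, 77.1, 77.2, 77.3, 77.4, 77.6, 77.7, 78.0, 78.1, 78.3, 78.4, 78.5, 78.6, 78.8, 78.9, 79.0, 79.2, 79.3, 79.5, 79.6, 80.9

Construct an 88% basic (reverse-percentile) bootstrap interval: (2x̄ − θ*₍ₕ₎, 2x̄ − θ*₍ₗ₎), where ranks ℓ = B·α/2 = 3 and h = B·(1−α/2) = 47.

Percentile endpoints at ranks 3 and 47: θ*₍3₎ = 72.4, θ*₍47₎ = 79.3.
Basic interval reflects these around x̄:
  lower = 2 × 76.5 − 79.3 = 73.7
  upper = 2 × 76.5 − 72.4 = 80.6

(73.7, 80.6)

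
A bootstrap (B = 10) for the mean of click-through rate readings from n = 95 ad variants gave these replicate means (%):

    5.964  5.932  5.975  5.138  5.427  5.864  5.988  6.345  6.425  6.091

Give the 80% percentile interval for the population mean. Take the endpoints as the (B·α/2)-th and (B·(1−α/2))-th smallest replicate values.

Sorted replicates: 5.138, 5.427, 5.864, 5.932, 5.964, 5.975, 5.988, 6.091, 6.345, 6.425
α = 0.20; lower rank = 10 × 0.100 = 1; upper rank = 10 × 0.900 = 9.
The 1st smallest replicate is 5.138; the 9th is 6.345.

(5.138, 6.345)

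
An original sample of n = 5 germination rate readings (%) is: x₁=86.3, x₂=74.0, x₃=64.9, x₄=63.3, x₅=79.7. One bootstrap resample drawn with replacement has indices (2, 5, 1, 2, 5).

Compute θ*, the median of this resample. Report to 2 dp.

Resample values: 74.0, 79.7, 86.3, 74.0, 79.7.
Sorted: 74.0, 74.0, 79.7, 79.7, 86.3
Median = middle value = 79.70

θ* = 79.70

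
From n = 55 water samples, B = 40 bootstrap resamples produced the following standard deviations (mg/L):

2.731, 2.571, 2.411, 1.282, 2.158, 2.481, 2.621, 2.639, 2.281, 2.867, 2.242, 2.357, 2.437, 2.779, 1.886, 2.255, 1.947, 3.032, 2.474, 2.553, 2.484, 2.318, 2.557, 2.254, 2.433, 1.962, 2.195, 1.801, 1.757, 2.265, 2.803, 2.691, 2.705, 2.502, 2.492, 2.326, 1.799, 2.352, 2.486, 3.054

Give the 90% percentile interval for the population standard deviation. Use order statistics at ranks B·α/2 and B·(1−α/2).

Sorted replicates: 1.282, 1.757, 1.799, 1.801, 1.886, 1.947, 1.962, 2.158, 2.195, 2.242, 2.254, 2.255, 2.265, 2.281, 2.318, 2.326, 2.352, 2.357, 2.411, 2.433, 2.437, 2.474, 2.481, 2.484, 2.486, 2.492, 2.502, 2.553, 2.557, 2.571, 2.621, 2.639, 2.691, 2.705, 2.731, 2.779, 2.803, 2.867, 3.032, 3.054
α = 0.10; lower rank = 40 × 0.050 = 2; upper rank = 40 × 0.950 = 38.
The 2nd smallest replicate is 1.757; the 38th is 2.867.

(1.757, 2.867)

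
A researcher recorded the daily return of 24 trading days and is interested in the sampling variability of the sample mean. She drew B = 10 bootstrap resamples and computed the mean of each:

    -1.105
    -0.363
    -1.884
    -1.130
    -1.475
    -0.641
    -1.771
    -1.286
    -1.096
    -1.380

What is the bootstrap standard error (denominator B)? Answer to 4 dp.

SE* = 0.4411

Bootstrap SE is the standard deviation of the 10 replicate means.
Mean of replicates: ((-1.105) + (-0.363) + (-1.884) + (-1.130) + (-1.475) + (-0.641) + (-1.771) + (-1.286) + (-1.096) + (-1.380)) / 10 = -12.13100 / 10 = -1.21310
Sum of squared deviations: (+0.10810)² + (+0.85010)² + (−0.67090)² + (+0.08310)² + (−0.26190)² + (+0.57210)² + (−0.55790)² + (−0.07290)² + (+0.11710)² + (−0.16690)² = 1.94539
Variance = 1.94539 / 10 = 0.19454
SE* = √0.19454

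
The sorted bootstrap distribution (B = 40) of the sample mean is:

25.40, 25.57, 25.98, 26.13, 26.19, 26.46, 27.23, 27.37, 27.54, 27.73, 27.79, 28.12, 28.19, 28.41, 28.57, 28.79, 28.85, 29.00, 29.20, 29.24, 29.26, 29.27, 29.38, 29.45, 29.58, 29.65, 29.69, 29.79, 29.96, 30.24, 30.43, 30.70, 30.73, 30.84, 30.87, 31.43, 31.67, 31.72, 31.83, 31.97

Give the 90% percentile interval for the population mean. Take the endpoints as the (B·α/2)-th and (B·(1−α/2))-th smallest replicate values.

α = 0.10; lower rank = 40 × 0.050 = 2; upper rank = 40 × 0.950 = 38.
The 2nd smallest replicate is 25.57; the 38th is 31.72.

(25.57, 31.72)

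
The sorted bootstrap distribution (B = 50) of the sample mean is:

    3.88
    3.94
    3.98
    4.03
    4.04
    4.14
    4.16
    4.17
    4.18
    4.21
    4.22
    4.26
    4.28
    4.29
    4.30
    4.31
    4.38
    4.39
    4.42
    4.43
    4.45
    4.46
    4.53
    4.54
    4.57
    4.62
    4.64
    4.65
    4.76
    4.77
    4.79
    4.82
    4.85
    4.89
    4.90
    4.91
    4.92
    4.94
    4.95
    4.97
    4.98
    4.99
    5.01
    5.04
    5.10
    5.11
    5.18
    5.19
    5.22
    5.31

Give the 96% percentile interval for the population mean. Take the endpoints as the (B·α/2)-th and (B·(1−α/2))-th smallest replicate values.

α = 0.04; lower rank = 50 × 0.020 = 1; upper rank = 50 × 0.980 = 49.
The 1st smallest replicate is 3.88; the 49th is 5.22.

(3.88, 5.22)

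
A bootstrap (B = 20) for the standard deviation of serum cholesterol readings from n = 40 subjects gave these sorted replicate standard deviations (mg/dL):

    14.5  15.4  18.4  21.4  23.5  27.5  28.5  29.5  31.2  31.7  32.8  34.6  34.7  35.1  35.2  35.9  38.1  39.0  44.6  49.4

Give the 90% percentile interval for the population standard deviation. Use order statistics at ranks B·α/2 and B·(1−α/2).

(14.5, 44.6)

α = 0.10; lower rank = 20 × 0.050 = 1; upper rank = 20 × 0.950 = 19.
The 1st smallest replicate is 14.5; the 19th is 44.6.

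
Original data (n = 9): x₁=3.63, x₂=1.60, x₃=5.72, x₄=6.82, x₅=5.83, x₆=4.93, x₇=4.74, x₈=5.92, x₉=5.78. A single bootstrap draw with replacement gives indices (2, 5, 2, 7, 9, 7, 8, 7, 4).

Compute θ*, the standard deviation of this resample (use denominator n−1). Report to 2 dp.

θ* = 1.86

Resample values: 1.60, 5.83, 1.60, 4.74, 5.78, 4.74, 5.92, 4.74, 6.82.
Mean = 4.6411; sum of squared deviations = 27.6197
s² = 27.6197 / 8 = 3.4525
s = √3.4525 = 1.86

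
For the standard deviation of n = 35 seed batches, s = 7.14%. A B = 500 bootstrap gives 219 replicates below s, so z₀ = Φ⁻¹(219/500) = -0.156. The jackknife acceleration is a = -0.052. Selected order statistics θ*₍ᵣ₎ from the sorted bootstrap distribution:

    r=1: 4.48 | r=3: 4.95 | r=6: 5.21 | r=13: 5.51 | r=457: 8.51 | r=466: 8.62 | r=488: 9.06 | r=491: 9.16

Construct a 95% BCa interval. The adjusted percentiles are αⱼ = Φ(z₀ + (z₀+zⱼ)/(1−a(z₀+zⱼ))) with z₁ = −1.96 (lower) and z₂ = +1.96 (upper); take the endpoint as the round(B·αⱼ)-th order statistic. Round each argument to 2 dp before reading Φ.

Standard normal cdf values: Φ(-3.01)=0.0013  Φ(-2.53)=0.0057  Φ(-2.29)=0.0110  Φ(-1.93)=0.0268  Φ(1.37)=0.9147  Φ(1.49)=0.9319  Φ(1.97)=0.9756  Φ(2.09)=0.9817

Lower: z₀ + z₁ = -0.156 + (-1.960) = -2.116; 1 − a(z₀+z₁) = 1 − (-0.052)(-2.116) = 0.8900; argument = -0.156 + (-2.116)/0.8900 = -2.5336 → -2.53.
α₁ = Φ(-2.53) = 0.0057; rank = round(500 × 0.0057) = 3; θ*₍3₎ = 4.95.
Upper: z₀ + z₂ = 1.804; 1 − a(z₀+z₂) = 1.0938; argument = 1.4933 → 1.49; α₂ = 0.9319; rank = 466; θ*₍466₎ = 8.62.

(4.95, 8.62)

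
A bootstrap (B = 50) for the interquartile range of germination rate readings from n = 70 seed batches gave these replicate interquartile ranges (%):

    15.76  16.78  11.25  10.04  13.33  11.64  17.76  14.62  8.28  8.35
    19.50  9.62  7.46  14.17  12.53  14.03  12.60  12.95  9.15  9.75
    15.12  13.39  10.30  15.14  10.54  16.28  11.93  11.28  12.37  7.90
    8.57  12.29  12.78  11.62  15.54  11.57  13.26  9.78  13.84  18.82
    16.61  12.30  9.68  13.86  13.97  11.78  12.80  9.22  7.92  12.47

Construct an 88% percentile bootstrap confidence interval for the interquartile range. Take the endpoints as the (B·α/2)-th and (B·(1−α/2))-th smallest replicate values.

(7.92, 16.78)

Sorted replicates: 7.46, 7.90, 7.92, 8.28, 8.35, 8.57, 9.15, 9.22, 9.62, 9.68, 9.75, 9.78, 10.04, 10.30, 10.54, 11.25, 11.28, 11.57, 11.62, 11.64, 11.78, 11.93, 12.29, 12.30, 12.37, 12.47, 12.53, 12.60, 12.78, 12.80, 12.95, 13.26, 13.33, 13.39, 13.84, 13.86, 13.97, 14.03, 14.17, 14.62, 15.12, 15.14, 15.54, 15.76, 16.28, 16.61, 16.78, 17.76, 18.82, 19.50
α = 0.12; lower rank = 50 × 0.060 = 3; upper rank = 50 × 0.940 = 47.
The 3rd smallest replicate is 7.92; the 47th is 16.78.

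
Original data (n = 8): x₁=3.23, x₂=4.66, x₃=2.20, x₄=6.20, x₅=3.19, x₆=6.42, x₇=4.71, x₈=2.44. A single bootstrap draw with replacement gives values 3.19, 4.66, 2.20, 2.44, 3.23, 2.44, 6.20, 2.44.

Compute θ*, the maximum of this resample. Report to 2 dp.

Maximum = 6.20

θ* = 6.20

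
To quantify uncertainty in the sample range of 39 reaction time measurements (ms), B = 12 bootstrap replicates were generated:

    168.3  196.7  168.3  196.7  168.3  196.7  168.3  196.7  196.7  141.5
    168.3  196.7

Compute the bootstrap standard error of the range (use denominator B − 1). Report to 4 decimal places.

Bootstrap SE is the standard deviation of the 12 replicate ranges.
Mean of replicates: (168.3 + 196.7 + 168.3 + 196.7 + 168.3 + 196.7 + 168.3 + 196.7 + 196.7 + 141.5 + 168.3 + 196.7) / 12 = 2163.20000 / 12 = 180.26667
Sum of squared deviations: (−11.96667)² + (+16.43333)² + (−11.96667)² + (+16.43333)² + (−11.96667)² + (+16.43333)² + (−11.96667)² + (+16.43333)² + (+16.43333)² + (−38.76667)² + (−11.96667)² + (+16.43333)² = 3839.18667
Variance = 3839.18667 / 11 = 349.01697
SE* = √349.01697

SE* = 18.6820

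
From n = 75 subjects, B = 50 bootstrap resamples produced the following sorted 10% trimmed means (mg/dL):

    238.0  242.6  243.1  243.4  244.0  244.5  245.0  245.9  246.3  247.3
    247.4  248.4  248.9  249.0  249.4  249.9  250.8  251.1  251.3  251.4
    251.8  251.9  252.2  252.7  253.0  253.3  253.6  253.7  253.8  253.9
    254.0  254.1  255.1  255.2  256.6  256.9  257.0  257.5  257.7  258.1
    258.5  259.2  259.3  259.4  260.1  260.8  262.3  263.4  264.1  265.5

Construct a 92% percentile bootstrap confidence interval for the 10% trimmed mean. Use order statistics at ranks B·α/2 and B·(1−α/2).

α = 0.08; lower rank = 50 × 0.040 = 2; upper rank = 50 × 0.960 = 48.
The 2nd smallest replicate is 242.6; the 48th is 263.4.

(242.6, 263.4)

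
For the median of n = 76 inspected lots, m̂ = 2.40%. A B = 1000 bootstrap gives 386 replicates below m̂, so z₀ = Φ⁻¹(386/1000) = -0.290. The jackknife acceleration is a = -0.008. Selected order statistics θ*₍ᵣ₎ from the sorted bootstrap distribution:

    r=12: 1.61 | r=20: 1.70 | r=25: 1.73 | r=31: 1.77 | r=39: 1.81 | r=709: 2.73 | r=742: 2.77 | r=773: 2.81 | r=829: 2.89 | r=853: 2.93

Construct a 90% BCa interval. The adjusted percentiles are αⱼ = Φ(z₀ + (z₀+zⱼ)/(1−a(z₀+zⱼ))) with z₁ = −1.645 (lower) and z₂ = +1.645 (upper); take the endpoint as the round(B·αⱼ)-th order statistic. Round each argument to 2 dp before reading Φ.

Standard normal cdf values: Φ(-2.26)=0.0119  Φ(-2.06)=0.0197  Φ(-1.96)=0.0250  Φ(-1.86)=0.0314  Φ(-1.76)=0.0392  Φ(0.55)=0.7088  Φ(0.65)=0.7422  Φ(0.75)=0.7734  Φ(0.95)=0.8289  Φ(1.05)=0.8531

Lower: z₀ + z₁ = -0.290 + (-1.645) = -1.935; 1 − a(z₀+z₁) = 1 − (-0.008)(-1.935) = 0.9845; argument = -0.290 + (-1.935)/0.9845 = -2.2554 → -2.26.
α₁ = Φ(-2.26) = 0.0119; rank = round(1000 × 0.0119) = 12; θ*₍12₎ = 1.61.
Upper: z₀ + z₂ = 1.355; 1 − a(z₀+z₂) = 1.0108; argument = 1.0505 → 1.05; α₂ = 0.8531; rank = 853; θ*₍853₎ = 2.93.

(1.61, 2.93)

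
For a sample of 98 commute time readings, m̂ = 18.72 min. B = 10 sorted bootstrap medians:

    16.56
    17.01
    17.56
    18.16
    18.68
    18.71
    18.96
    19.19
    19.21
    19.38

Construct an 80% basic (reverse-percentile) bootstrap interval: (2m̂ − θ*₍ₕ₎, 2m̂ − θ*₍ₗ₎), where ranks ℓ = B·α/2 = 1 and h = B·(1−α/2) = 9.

Percentile endpoints at ranks 1 and 9: θ*₍1₎ = 16.56, θ*₍9₎ = 19.21.
Basic interval reflects these around m̂:
  lower = 2 × 18.72 − 19.21 = 18.23
  upper = 2 × 18.72 − 16.56 = 20.88

(18.23, 20.88)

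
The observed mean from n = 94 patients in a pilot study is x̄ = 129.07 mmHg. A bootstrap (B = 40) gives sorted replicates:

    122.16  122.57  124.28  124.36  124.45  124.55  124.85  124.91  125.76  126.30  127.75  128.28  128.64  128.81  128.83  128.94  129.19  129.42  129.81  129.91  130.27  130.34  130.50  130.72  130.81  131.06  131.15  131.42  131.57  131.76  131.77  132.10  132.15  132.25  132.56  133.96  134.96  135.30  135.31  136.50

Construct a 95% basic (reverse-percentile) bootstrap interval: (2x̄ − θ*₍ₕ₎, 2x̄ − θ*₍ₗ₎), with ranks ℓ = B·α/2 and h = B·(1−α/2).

(122.83, 135.98)

Percentile endpoints at ranks 1 and 39: θ*₍1₎ = 122.16, θ*₍39₎ = 135.31.
Basic interval reflects these around x̄:
  lower = 2 × 129.07 − 135.31 = 122.83
  upper = 2 × 129.07 − 122.16 = 135.98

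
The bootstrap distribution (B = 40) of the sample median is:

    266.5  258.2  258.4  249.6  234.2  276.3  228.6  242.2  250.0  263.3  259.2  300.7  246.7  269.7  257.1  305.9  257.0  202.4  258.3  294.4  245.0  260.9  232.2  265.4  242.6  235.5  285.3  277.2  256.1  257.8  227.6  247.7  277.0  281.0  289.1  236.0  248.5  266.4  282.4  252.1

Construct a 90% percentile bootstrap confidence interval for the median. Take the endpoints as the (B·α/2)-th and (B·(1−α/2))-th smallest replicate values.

(227.6, 294.4)

Sorted replicates: 202.4, 227.6, 228.6, 232.2, 234.2, 235.5, 236.0, 242.2, 242.6, 245.0, 246.7, 247.7, 248.5, 249.6, 250.0, 252.1, 256.1, 257.0, 257.1, 257.8, 258.2, 258.3, 258.4, 259.2, 260.9, 263.3, 265.4, 266.4, 266.5, 269.7, 276.3, 277.0, 277.2, 281.0, 282.4, 285.3, 289.1, 294.4, 300.7, 305.9
α = 0.10; lower rank = 40 × 0.050 = 2; upper rank = 40 × 0.950 = 38.
The 2nd smallest replicate is 227.6; the 38th is 294.4.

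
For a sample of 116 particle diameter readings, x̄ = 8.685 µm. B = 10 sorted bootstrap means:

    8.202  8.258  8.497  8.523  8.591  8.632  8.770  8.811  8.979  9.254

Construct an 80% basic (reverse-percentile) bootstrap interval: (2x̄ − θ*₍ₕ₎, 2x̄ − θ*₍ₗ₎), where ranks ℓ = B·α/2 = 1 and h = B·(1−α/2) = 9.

Percentile endpoints at ranks 1 and 9: θ*₍1₎ = 8.202, θ*₍9₎ = 8.979.
Basic interval reflects these around x̄:
  lower = 2 × 8.685 − 8.979 = 8.391
  upper = 2 × 8.685 − 8.202 = 9.168

(8.391, 9.168)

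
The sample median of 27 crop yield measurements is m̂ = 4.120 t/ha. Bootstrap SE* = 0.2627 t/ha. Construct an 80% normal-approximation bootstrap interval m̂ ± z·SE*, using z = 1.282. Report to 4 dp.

Margin = 1.282 × 0.2627 = 0.33678
Interval: 4.120 ± 0.33678

(3.7832, 4.4568)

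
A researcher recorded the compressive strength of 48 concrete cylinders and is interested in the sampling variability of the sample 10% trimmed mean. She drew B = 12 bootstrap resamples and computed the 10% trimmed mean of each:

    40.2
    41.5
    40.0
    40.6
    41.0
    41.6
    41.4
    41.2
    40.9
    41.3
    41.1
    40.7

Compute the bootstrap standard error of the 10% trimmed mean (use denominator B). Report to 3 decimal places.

SE* = 0.482

Bootstrap SE is the standard deviation of the 12 replicate 10% trimmed means.
Mean of replicates: (40.2 + 41.5 + 40.0 + 40.6 + 41.0 + 41.6 + 41.4 + 41.2 + 40.9 + 41.3 + 41.1 + 40.7) / 12 = 491.5000 / 12 = 40.9583
Sum of squared deviations: (−0.7583)² + (+0.5417)² + (−0.9583)² + (−0.3583)² + (+0.0417)² + (+0.6417)² + (+0.4417)² + (+0.2417)² + (−0.0583)² + (+0.3417)² + (+0.1417)² + (−0.2583)² = 2.7892
Variance = 2.7892 / 12 = 0.2324
SE* = √0.2324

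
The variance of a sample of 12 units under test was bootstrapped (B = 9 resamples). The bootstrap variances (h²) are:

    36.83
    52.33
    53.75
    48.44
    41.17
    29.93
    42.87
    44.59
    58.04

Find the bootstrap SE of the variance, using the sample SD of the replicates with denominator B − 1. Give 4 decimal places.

Bootstrap SE is the standard deviation of the 9 replicate variances.
Mean of replicates: (36.83 + 52.33 + 53.75 + 48.44 + 41.17 + 29.93 + 42.87 + 44.59 + 58.04) / 9 = 407.95000 / 9 = 45.32778
Sum of squared deviations: (−8.49778)² + (+7.00222)² + (+8.42222)² + (+3.11222)² + (−4.15778)² + (−15.39778)² + (−2.45778)² + (−0.73778)² + (+12.71222)² = 624.42736
Variance = 624.42736 / 8 = 78.05342
SE* = √78.05342

SE* = 8.8348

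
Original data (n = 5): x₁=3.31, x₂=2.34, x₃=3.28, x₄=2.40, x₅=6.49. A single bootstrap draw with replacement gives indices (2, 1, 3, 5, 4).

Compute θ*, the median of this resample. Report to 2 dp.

θ* = 3.28

Resample values: 2.34, 3.31, 3.28, 6.49, 2.40.
Sorted: 2.34, 2.40, 3.28, 3.31, 6.49
Median = middle value = 3.28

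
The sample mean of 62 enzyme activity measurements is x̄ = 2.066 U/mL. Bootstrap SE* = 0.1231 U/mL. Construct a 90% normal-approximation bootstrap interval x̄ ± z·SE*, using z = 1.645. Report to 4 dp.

(1.8635, 2.2685)

Margin = 1.645 × 0.1231 = 0.20250
Interval: 2.066 ± 0.20250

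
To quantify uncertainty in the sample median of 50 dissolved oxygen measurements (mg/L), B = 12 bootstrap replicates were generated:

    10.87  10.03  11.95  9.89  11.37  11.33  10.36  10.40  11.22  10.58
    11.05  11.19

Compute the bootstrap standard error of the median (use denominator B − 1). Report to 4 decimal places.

Bootstrap SE is the standard deviation of the 12 replicate medians.
Mean of replicates: (10.87 + 10.03 + 11.95 + 9.89 + 11.37 + 11.33 + 10.36 + 10.40 + 11.22 + 10.58 + 11.05 + 11.19) / 12 = 130.24000 / 12 = 10.85333
Sum of squared deviations: (+0.01667)² + (−0.82333)² + (+1.09667)² + (−0.96333)² + (+0.51667)² + (+0.47667)² + (−0.49333)² + (−0.45333)² + (+0.36667)² + (−0.27333)² + (+0.19667)² + (+0.33667)² = 4.11307
Variance = 4.11307 / 11 = 0.37392
SE* = √0.37392

SE* = 0.6115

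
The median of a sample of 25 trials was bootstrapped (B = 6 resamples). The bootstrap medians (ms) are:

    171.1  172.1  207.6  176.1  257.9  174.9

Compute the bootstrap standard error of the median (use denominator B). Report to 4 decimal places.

SE* = 31.5022

Bootstrap SE is the standard deviation of the 6 replicate medians.
Mean of replicates: (171.1 + 172.1 + 207.6 + 176.1 + 257.9 + 174.9) / 6 = 1159.70000 / 6 = 193.28333
Sum of squared deviations: (−22.18333)² + (−21.18333)² + (+14.31667)² + (−17.18333)² + (+64.61667)² + (−18.38333)² = 5954.32833
Variance = 5954.32833 / 6 = 992.38806
SE* = √992.38806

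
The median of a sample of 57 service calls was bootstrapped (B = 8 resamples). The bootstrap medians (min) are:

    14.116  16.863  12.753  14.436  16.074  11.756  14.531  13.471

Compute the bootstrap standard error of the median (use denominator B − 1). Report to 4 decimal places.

Bootstrap SE is the standard deviation of the 8 replicate medians.
Mean of replicates: (14.116 + 16.863 + 12.753 + 14.436 + 16.074 + 11.756 + 14.531 + 13.471) / 8 = 114.00000 / 8 = 14.25000
Sum of squared deviations: (−0.13400)² + (+2.61300)² + (−1.49700)² + (+0.18600)² + (+1.82400)² + (−2.49400)² + (+0.28100)² + (−0.77900)² = 19.35414
Variance = 19.35414 / 7 = 2.76488
SE* = √2.76488

SE* = 1.6628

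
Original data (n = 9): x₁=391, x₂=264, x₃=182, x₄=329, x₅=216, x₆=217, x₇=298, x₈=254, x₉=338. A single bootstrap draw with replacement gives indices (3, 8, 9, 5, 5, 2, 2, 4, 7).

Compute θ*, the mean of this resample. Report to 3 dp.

θ* = 262.333

Resample values: 182, 254, 338, 216, 216, 264, 264, 329, 298.
Mean = (182 + 254 + 338 + 216 + 216 + 264 + 264 + 329 + 298) / 9 = 2361.0 / 9 = 262.333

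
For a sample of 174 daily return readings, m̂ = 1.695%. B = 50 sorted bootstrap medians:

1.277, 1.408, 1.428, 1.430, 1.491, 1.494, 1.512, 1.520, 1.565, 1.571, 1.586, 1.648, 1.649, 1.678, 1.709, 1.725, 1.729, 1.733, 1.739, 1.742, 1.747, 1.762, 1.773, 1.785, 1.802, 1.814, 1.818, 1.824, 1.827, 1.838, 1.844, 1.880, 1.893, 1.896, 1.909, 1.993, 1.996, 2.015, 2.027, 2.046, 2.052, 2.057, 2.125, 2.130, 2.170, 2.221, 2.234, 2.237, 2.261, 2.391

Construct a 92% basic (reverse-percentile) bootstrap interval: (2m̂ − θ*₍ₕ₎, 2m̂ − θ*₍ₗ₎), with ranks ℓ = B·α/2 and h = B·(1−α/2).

(1.153, 1.982)

Percentile endpoints at ranks 2 and 48: θ*₍2₎ = 1.408, θ*₍48₎ = 2.237.
Basic interval reflects these around m̂:
  lower = 2 × 1.695 − 2.237 = 1.153
  upper = 2 × 1.695 − 1.408 = 1.982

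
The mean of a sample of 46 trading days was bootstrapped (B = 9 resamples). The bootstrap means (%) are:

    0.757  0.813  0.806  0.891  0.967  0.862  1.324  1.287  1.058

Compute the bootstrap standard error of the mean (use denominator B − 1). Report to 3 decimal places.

Bootstrap SE is the standard deviation of the 9 replicate means.
Mean of replicates: (0.757 + 0.813 + 0.806 + 0.891 + 0.967 + 0.862 + 1.324 + 1.287 + 1.058) / 9 = 8.7650 / 9 = 0.9739
Sum of squared deviations: (−0.2169)² + (−0.1609)² + (−0.1679)² + (−0.0829)² + (−0.0069)² + (−0.1119)² + (+0.3501)² + (+0.3131)² + (+0.0841)² = 0.3482
Variance = 0.3482 / 8 = 0.0435
SE* = √0.0435

SE* = 0.209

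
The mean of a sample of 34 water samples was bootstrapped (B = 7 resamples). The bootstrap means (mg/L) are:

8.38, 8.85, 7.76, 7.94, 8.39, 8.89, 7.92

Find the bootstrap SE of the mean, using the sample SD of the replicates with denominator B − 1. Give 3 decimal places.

Bootstrap SE is the standard deviation of the 7 replicate means.
Mean of replicates: (8.38 + 8.85 + 7.76 + 7.94 + 8.39 + 8.89 + 7.92) / 7 = 58.1300 / 7 = 8.3043
Sum of squared deviations: (+0.0757)² + (+0.5457)² + (−0.5443)² + (−0.3643)² + (+0.0857)² + (+0.5857)² + (−0.3843)² = 1.2306
Variance = 1.2306 / 6 = 0.2051
SE* = √0.2051

SE* = 0.453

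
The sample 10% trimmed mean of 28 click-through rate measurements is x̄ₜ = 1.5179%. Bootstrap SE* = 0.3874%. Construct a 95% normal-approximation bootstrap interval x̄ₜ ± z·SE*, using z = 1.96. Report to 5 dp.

Margin = 1.96 × 0.3874 = 0.759304
Interval: 1.5179 ± 0.759304

(0.75860, 2.27720)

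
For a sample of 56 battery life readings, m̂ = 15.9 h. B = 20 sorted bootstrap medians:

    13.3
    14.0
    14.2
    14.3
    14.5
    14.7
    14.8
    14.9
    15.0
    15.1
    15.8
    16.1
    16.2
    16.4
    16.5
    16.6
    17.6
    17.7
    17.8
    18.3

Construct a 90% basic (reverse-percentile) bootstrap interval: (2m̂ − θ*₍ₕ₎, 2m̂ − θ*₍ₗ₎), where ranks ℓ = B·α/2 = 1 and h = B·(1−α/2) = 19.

Percentile endpoints at ranks 1 and 19: θ*₍1₎ = 13.3, θ*₍19₎ = 17.8.
Basic interval reflects these around m̂:
  lower = 2 × 15.9 − 17.8 = 14.0
  upper = 2 × 15.9 − 13.3 = 18.5

(14.0, 18.5)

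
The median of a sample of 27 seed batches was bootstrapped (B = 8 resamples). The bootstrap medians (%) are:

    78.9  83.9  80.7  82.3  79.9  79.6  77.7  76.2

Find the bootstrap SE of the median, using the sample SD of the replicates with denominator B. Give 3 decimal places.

Bootstrap SE is the standard deviation of the 8 replicate medians.
Mean of replicates: (78.9 + 83.9 + 80.7 + 82.3 + 79.9 + 79.6 + 77.7 + 76.2) / 8 = 639.2000 / 8 = 79.9000
Sum of squared deviations: (−1.0000)² + (+4.0000)² + (+0.8000)² + (+2.4000)² + (+0.0000)² + (−0.3000)² + (−2.2000)² + (−3.7000)² = 42.0200
Variance = 42.0200 / 8 = 5.2525
SE* = √5.2525

SE* = 2.292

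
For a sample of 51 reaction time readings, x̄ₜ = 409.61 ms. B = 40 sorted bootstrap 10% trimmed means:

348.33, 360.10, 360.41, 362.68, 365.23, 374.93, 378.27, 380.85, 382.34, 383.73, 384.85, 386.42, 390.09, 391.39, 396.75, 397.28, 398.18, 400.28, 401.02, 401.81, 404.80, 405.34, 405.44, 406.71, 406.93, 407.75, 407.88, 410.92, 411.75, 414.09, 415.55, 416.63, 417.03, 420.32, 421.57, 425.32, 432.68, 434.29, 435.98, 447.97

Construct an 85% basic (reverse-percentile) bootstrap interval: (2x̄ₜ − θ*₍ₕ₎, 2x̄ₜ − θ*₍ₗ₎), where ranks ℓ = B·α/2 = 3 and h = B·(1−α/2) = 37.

Percentile endpoints at ranks 3 and 37: θ*₍3₎ = 360.41, θ*₍37₎ = 432.68.
Basic interval reflects these around x̄ₜ:
  lower = 2 × 409.61 − 432.68 = 386.54
  upper = 2 × 409.61 − 360.41 = 458.81

(386.54, 458.81)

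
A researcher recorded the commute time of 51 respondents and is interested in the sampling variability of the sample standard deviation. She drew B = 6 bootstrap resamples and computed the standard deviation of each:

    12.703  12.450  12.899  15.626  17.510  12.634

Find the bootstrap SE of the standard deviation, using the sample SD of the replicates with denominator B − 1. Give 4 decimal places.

SE* = 2.1034

Bootstrap SE is the standard deviation of the 6 replicate standard deviations.
Mean of replicates: (12.703 + 12.450 + 12.899 + 15.626 + 17.510 + 12.634) / 6 = 83.82200 / 6 = 13.97033
Sum of squared deviations: (−1.26733)² + (−1.52033)² + (−1.07133)² + (+1.65567)² + (+3.53967)² + (−1.33633)² = 22.12156
Variance = 22.12156 / 5 = 4.42431
SE* = √4.42431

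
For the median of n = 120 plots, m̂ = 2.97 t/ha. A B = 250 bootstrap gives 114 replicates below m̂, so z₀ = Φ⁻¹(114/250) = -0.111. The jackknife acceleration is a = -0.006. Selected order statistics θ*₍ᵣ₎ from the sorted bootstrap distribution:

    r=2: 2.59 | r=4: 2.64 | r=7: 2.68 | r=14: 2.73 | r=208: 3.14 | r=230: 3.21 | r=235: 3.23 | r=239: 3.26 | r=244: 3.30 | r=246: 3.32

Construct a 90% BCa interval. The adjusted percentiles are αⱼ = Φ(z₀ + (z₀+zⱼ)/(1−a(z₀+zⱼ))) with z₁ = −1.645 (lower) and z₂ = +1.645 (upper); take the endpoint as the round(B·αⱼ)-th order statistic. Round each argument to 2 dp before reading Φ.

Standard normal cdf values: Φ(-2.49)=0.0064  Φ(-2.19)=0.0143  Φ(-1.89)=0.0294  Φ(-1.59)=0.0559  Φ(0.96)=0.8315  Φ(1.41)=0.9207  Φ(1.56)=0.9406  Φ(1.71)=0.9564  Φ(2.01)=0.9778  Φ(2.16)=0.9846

(2.68, 3.21)

Lower: z₀ + z₁ = -0.111 + (-1.645) = -1.756; 1 − a(z₀+z₁) = 1 − (-0.006)(-1.756) = 0.9895; argument = -0.111 + (-1.756)/0.9895 = -1.8857 → -1.89.
α₁ = Φ(-1.89) = 0.0294; rank = round(250 × 0.0294) = 7; θ*₍7₎ = 2.68.
Upper: z₀ + z₂ = 1.534; 1 − a(z₀+z₂) = 1.0092; argument = 1.4090 → 1.41; α₂ = 0.9207; rank = 230; θ*₍230₎ = 3.21.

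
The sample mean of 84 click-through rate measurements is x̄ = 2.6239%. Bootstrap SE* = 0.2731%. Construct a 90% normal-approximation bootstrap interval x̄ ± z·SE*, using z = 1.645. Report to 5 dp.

(2.17465, 3.07315)

Margin = 1.645 × 0.2731 = 0.449250
Interval: 2.6239 ± 0.449250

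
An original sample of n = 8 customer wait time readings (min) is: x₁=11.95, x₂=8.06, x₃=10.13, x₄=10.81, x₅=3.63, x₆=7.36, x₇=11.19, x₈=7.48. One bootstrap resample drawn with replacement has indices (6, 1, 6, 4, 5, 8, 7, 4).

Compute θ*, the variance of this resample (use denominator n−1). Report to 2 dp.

Resample values: 7.36, 11.95, 7.36, 10.81, 3.63, 7.48, 11.19, 10.81.
Mean = 8.8238; sum of squared deviations = 56.3288
s² = 56.3288 / 7 = 8.0470

θ* = 8.05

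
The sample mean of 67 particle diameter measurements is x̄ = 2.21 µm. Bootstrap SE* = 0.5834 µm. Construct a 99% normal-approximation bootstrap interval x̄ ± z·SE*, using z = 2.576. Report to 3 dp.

Margin = 2.576 × 0.5834 = 1.5028
Interval: 2.21 ± 1.5028

(0.707, 3.713)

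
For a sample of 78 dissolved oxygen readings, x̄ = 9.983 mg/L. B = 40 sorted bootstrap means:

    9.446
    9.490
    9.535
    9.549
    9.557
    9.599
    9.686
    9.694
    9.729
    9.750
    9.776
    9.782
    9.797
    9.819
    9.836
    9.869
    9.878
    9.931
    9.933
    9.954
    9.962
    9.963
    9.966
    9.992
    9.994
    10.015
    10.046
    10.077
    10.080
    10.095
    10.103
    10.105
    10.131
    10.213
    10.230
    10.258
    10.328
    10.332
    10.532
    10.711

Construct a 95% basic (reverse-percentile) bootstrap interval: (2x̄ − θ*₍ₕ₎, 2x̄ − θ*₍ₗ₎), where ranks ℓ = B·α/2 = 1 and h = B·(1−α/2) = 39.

(9.434, 10.520)

Percentile endpoints at ranks 1 and 39: θ*₍1₎ = 9.446, θ*₍39₎ = 10.532.
Basic interval reflects these around x̄:
  lower = 2 × 9.983 − 10.532 = 9.434
  upper = 2 × 9.983 − 9.446 = 10.520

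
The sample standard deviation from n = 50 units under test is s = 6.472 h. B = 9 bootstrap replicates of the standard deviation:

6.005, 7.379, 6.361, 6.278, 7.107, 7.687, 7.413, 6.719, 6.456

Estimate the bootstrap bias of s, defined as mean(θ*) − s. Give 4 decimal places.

bias = +0.3508

mean(θ*) = (6.005 + 7.379 + 6.361 + 6.278 + 7.107 + 7.687 + 7.413 + 6.719 + 6.456) / 9 = 6.82278
bias = 6.82278 − 6.472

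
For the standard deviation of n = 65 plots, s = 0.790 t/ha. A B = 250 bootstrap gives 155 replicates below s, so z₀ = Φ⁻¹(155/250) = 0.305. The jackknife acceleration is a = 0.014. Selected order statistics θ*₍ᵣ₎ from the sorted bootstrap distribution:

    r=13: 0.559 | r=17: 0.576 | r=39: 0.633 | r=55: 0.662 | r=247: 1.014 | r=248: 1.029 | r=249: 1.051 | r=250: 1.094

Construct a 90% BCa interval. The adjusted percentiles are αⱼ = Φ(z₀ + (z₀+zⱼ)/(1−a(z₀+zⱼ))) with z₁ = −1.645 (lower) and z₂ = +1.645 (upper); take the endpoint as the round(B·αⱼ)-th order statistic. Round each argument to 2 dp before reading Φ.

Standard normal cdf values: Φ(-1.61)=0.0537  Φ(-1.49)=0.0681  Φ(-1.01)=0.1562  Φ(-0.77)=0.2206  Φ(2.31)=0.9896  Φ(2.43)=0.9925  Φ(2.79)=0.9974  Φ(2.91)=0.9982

(0.633, 1.014)

Lower: z₀ + z₁ = 0.305 + (-1.645) = -1.340; 1 − a(z₀+z₁) = 1 − (0.014)(-1.340) = 1.0188; argument = 0.305 + (-1.340)/1.0188 = -1.0103 → -1.01.
α₁ = Φ(-1.01) = 0.1562; rank = round(250 × 0.1562) = 39; θ*₍39₎ = 0.633.
Upper: z₀ + z₂ = 1.950; 1 − a(z₀+z₂) = 0.9727; argument = 2.3097 → 2.31; α₂ = 0.9896; rank = 247; θ*₍247₎ = 1.014.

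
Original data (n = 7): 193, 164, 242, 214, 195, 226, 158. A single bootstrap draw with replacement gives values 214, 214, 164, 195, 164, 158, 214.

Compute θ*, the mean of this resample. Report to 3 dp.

Mean = (214 + 214 + 164 + 195 + 164 + 158 + 214) / 7 = 1323.0 / 7 = 189.000

θ* = 189.000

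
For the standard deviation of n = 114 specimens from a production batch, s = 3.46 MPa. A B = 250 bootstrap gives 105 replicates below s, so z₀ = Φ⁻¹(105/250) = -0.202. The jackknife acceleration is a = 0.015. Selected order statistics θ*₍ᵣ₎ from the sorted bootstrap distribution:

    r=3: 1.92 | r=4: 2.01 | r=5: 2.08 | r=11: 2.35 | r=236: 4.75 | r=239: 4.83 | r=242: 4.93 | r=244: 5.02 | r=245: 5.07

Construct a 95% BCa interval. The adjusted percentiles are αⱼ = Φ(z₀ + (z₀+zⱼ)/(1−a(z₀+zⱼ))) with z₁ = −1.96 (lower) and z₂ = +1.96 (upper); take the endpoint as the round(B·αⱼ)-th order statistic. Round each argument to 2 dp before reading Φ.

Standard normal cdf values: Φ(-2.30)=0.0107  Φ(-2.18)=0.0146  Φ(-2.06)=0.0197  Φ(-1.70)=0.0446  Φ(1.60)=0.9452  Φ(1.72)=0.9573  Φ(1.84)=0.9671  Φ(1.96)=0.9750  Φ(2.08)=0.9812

(1.92, 4.75)

Lower: z₀ + z₁ = -0.202 + (-1.960) = -2.162; 1 − a(z₀+z₁) = 1 − (0.015)(-2.162) = 1.0324; argument = -0.202 + (-2.162)/1.0324 = -2.2961 → -2.30.
α₁ = Φ(-2.30) = 0.0107; rank = round(250 × 0.0107) = 3; θ*₍3₎ = 1.92.
Upper: z₀ + z₂ = 1.758; 1 − a(z₀+z₂) = 0.9736; argument = 1.6036 → 1.60; α₂ = 0.9452; rank = 236; θ*₍236₎ = 4.75.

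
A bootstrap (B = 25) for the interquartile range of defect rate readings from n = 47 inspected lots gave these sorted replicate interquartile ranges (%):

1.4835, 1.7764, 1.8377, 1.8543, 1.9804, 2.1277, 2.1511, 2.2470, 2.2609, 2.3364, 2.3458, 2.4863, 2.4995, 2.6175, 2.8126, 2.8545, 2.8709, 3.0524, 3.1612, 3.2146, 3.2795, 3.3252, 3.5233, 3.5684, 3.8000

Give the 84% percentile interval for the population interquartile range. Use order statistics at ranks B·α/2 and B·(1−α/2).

α = 0.16; lower rank = 25 × 0.080 = 2; upper rank = 25 × 0.920 = 23.
The 2nd smallest replicate is 1.7764; the 23rd is 3.5233.

(1.7764, 3.5233)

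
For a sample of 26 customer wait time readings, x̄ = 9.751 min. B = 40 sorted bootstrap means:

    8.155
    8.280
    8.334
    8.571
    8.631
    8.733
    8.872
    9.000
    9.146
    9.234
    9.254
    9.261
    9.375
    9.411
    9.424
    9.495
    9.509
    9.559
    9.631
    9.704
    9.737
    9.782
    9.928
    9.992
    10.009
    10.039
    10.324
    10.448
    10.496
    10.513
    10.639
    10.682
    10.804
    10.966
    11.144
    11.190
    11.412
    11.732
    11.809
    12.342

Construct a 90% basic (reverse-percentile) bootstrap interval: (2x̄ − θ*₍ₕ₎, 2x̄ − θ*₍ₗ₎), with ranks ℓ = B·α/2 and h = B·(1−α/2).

(7.770, 11.222)

Percentile endpoints at ranks 2 and 38: θ*₍2₎ = 8.280, θ*₍38₎ = 11.732.
Basic interval reflects these around x̄:
  lower = 2 × 9.751 − 11.732 = 7.770
  upper = 2 × 9.751 − 8.280 = 11.222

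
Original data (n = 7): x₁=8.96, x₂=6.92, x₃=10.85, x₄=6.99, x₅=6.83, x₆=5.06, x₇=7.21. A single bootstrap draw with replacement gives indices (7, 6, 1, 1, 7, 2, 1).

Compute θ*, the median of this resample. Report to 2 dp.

θ* = 7.21

Resample values: 7.21, 5.06, 8.96, 8.96, 7.21, 6.92, 8.96.
Sorted: 5.06, 6.92, 7.21, 7.21, 8.96, 8.96, 8.96
Median = middle value = 7.21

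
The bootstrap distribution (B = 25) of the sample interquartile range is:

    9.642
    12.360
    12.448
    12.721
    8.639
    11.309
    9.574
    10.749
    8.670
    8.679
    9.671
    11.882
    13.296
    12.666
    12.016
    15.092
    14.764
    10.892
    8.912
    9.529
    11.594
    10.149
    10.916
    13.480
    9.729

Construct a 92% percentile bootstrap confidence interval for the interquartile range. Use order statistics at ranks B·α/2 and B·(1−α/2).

Sorted replicates: 8.639, 8.670, 8.679, 8.912, 9.529, 9.574, 9.642, 9.671, 9.729, 10.149, 10.749, 10.892, 10.916, 11.309, 11.594, 11.882, 12.016, 12.360, 12.448, 12.666, 12.721, 13.296, 13.480, 14.764, 15.092
α = 0.08; lower rank = 25 × 0.040 = 1; upper rank = 25 × 0.960 = 24.
The 1st smallest replicate is 8.639; the 24th is 14.764.

(8.639, 14.764)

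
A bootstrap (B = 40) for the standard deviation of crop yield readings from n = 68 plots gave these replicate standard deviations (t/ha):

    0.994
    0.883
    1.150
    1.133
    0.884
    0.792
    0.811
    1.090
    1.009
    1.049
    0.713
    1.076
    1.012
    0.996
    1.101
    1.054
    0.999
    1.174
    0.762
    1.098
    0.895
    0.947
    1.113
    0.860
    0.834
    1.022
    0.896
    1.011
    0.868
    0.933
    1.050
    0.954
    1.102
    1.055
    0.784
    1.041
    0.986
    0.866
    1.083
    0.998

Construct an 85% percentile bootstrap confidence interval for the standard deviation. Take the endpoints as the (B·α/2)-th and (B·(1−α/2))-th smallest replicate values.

(0.784, 1.113)

Sorted replicates: 0.713, 0.762, 0.784, 0.792, 0.811, 0.834, 0.860, 0.866, 0.868, 0.883, 0.884, 0.895, 0.896, 0.933, 0.947, 0.954, 0.986, 0.994, 0.996, 0.998, 0.999, 1.009, 1.011, 1.012, 1.022, 1.041, 1.049, 1.050, 1.054, 1.055, 1.076, 1.083, 1.090, 1.098, 1.101, 1.102, 1.113, 1.133, 1.150, 1.174
α = 0.15; lower rank = 40 × 0.075 = 3; upper rank = 40 × 0.925 = 37.
The 3rd smallest replicate is 0.784; the 37th is 1.113.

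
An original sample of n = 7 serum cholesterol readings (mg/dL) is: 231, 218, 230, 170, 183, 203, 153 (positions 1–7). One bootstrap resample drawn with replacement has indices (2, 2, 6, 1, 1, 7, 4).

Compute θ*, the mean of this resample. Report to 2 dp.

θ* = 203.43

Resample values: 218, 218, 203, 231, 231, 153, 170.
Mean = (218 + 218 + 203 + 231 + 231 + 153 + 170) / 7 = 1424.0 / 7 = 203.43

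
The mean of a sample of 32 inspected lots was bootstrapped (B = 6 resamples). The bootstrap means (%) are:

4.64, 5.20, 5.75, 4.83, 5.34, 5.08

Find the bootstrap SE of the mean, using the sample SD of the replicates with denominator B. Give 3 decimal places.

Bootstrap SE is the standard deviation of the 6 replicate means.
Mean of replicates: (4.64 + 5.20 + 5.75 + 4.83 + 5.34 + 5.08) / 6 = 30.8400 / 6 = 5.1400
Sum of squared deviations: (−0.5000)² + (+0.0600)² + (+0.6100)² + (−0.3100)² + (+0.2000)² + (−0.0600)² = 0.7654
Variance = 0.7654 / 6 = 0.1276
SE* = √0.1276

SE* = 0.357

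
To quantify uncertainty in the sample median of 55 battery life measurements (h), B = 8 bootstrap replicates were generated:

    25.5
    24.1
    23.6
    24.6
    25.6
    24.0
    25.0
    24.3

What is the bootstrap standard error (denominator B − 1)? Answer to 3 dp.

Bootstrap SE is the standard deviation of the 8 replicate medians.
Mean of replicates: (25.5 + 24.1 + 23.6 + 24.6 + 25.6 + 24.0 + 25.0 + 24.3) / 8 = 196.7000 / 8 = 24.5875
Sum of squared deviations: (+0.9125)² + (−0.4875)² + (−0.9875)² + (+0.0125)² + (+1.0125)² + (−0.5875)² + (+0.4125)² + (−0.2875)² = 3.6687
Variance = 3.6687 / 7 = 0.5241
SE* = √0.5241

SE* = 0.724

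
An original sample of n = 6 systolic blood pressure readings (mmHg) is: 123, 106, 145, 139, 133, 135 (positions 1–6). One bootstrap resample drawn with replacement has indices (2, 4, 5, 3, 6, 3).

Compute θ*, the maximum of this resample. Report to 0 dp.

θ* = 145

Resample values: 106, 139, 133, 145, 135, 145.
Maximum = 145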